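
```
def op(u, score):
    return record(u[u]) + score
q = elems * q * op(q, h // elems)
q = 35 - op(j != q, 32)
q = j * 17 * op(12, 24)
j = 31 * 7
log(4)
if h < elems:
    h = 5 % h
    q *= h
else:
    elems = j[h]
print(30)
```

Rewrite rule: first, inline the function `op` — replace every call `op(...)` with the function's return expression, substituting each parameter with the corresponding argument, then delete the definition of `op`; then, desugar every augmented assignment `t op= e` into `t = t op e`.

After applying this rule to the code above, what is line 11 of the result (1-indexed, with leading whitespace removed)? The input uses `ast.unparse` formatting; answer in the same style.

Transformed code:
q = elems * q * (record(q[q]) + h // elems)
q = 35 - (record((j != q)[j != q]) + 32)
q = j * 17 * (record(12[12]) + 24)
j = 31 * 7
log(4)
if h < elems:
    h = 5 % h
    q = q * h
else:
    elems = j[h]
print(30)

print(30)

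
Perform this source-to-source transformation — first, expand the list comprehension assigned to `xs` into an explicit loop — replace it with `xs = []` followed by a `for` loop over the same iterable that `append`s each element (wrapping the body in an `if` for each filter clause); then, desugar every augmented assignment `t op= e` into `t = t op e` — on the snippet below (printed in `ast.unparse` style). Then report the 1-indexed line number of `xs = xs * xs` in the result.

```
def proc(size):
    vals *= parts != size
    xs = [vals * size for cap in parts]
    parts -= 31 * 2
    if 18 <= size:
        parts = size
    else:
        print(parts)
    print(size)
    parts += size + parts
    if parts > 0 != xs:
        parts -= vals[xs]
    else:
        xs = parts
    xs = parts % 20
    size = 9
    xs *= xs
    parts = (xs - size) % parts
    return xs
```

19

Transformed code:
def proc(size):
    vals = vals * (parts != size)
    xs = []
    for cap in parts:
        xs.append(vals * size)
    parts = parts - 31 * 2
    if 18 <= size:
        parts = size
    else:
        print(parts)
    print(size)
    parts = parts + (size + parts)
    if parts > 0 != xs:
        parts = parts - vals[xs]
    else:
        xs = parts
    xs = parts % 20
    size = 9
    xs = xs * xs
    parts = (xs - size) % parts
    return xs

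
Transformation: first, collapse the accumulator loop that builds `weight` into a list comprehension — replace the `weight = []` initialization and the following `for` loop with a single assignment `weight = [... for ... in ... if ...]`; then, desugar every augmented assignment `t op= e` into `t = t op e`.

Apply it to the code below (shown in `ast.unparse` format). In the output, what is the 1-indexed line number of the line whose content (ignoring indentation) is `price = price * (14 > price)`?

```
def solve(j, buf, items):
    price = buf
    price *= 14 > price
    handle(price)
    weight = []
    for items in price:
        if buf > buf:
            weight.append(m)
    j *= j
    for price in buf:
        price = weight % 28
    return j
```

Transformed code:
def solve(j, buf, items):
    price = buf
    price = price * (14 > price)
    handle(price)
    weight = [m for items in price if buf > buf]
    j = j * j
    for price in buf:
        price = weight % 28
    return j

3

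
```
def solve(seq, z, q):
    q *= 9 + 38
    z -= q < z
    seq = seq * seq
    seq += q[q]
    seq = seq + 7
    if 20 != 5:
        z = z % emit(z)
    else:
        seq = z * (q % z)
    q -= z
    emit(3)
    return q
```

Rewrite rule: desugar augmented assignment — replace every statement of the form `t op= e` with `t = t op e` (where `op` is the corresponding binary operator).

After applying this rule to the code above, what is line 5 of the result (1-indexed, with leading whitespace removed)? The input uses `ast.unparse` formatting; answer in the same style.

seq = seq + q[q]

Transformed code:
def solve(seq, z, q):
    q = q * (9 + 38)
    z = z - (q < z)
    seq = seq * seq
    seq = seq + q[q]
    seq = seq + 7
    if 20 != 5:
        z = z % emit(z)
    else:
        seq = z * (q % z)
    q = q - z
    emit(3)
    return q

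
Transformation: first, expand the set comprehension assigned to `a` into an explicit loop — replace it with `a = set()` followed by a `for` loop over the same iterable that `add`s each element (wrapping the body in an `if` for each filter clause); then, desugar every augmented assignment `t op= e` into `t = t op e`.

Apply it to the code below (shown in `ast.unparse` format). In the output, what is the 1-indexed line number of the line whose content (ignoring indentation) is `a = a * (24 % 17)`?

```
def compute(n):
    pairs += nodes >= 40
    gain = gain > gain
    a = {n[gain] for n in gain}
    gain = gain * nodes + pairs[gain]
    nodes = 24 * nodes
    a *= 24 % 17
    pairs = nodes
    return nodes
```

9

Transformed code:
def compute(n):
    pairs = pairs + (nodes >= 40)
    gain = gain > gain
    a = set()
    for n in gain:
        a.add(n[gain])
    gain = gain * nodes + pairs[gain]
    nodes = 24 * nodes
    a = a * (24 % 17)
    pairs = nodes
    return nodes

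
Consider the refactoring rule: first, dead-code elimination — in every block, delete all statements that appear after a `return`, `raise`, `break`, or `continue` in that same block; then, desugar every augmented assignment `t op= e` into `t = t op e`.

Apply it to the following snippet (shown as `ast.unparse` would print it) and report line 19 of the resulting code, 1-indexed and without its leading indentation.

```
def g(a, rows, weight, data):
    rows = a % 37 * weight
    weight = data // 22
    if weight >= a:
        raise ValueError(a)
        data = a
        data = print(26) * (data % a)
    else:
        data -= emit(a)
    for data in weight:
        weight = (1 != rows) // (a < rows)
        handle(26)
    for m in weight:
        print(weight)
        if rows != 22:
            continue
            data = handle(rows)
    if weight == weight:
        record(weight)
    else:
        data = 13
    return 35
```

Transformed code:
def g(a, rows, weight, data):
    rows = a % 37 * weight
    weight = data // 22
    if weight >= a:
        raise ValueError(a)
    else:
        data = data - emit(a)
    for data in weight:
        weight = (1 != rows) // (a < rows)
        handle(26)
    for m in weight:
        print(weight)
        if rows != 22:
            continue
    if weight == weight:
        record(weight)
    else:
        data = 13
    return 35

return 35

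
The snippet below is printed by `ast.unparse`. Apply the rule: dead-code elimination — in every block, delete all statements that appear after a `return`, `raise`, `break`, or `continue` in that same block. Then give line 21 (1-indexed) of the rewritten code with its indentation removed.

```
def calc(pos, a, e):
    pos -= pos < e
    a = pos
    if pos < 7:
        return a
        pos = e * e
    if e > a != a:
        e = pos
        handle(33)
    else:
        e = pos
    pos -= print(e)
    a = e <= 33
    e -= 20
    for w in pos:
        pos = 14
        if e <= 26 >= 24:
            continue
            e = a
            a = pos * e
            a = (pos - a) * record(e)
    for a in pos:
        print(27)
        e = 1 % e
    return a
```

Transformed code:
def calc(pos, a, e):
    pos -= pos < e
    a = pos
    if pos < 7:
        return a
    if e > a != a:
        e = pos
        handle(33)
    else:
        e = pos
    pos -= print(e)
    a = e <= 33
    e -= 20
    for w in pos:
        pos = 14
        if e <= 26 >= 24:
            continue
    for a in pos:
        print(27)
        e = 1 % e
    return a

return a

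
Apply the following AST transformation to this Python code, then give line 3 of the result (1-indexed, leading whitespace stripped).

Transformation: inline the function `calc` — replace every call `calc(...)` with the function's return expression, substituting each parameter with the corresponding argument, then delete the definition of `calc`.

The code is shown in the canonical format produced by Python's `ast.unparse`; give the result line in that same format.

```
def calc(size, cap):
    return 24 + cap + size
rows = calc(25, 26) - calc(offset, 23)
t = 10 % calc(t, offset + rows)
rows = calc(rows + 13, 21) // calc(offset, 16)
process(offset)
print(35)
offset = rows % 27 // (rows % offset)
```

Transformed code:
rows = 24 + 26 + 25 - (24 + 23 + offset)
t = 10 % (24 + (offset + rows) + t)
rows = (24 + 21 + (rows + 13)) // (24 + 16 + offset)
process(offset)
print(35)
offset = rows % 27 // (rows % offset)

rows = (24 + 21 + (rows + 13)) // (24 + 16 + offset)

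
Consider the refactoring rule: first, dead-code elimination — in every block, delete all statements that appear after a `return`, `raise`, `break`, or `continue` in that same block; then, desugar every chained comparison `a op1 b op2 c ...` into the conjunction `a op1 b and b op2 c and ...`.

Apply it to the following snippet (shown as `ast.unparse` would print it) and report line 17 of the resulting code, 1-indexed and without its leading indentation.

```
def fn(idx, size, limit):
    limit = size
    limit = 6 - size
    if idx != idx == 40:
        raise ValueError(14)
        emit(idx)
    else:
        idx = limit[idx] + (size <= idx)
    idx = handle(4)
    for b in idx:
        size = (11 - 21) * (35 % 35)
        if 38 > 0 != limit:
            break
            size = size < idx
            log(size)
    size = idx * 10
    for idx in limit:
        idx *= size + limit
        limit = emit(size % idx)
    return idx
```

Transformed code:
def fn(idx, size, limit):
    limit = size
    limit = 6 - size
    if idx != idx and idx == 40:
        raise ValueError(14)
    else:
        idx = limit[idx] + (size <= idx)
    idx = handle(4)
    for b in idx:
        size = (11 - 21) * (35 % 35)
        if 38 > 0 and 0 != limit:
            break
    size = idx * 10
    for idx in limit:
        idx *= size + limit
        limit = emit(size % idx)
    return idx

return idx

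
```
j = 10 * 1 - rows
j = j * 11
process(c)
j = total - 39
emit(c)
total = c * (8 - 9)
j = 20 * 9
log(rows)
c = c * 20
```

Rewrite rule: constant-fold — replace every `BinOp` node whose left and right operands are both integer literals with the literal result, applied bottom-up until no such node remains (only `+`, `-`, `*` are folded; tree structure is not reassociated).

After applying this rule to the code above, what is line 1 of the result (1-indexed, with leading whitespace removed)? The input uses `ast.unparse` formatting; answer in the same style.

Transformed code:
j = 10 - rows
j = j * 11
process(c)
j = total - 39
emit(c)
total = c * -1
j = 180
log(rows)
c = c * 20

j = 10 - rows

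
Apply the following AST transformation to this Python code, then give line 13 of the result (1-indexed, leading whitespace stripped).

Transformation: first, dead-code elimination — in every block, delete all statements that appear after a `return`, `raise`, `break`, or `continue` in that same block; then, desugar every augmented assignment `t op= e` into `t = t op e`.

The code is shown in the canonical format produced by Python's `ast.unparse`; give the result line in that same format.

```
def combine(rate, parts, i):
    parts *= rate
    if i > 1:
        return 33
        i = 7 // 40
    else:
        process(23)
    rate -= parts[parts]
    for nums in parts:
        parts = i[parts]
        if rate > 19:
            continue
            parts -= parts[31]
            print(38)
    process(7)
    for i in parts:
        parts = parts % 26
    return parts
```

Transformed code:
def combine(rate, parts, i):
    parts = parts * rate
    if i > 1:
        return 33
    else:
        process(23)
    rate = rate - parts[parts]
    for nums in parts:
        parts = i[parts]
        if rate > 19:
            continue
    process(7)
    for i in parts:
        parts = parts % 26
    return parts

for i in parts:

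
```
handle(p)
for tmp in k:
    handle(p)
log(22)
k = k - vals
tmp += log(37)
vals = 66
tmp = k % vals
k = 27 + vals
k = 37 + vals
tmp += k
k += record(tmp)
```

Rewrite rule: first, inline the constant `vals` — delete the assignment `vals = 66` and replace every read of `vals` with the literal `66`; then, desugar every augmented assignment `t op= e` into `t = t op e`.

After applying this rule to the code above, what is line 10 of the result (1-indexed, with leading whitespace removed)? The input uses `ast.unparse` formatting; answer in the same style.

Transformed code:
handle(p)
for tmp in k:
    handle(p)
log(22)
k = k - 66
tmp = tmp + log(37)
tmp = k % 66
k = 27 + 66
k = 37 + 66
tmp = tmp + k
k = k + record(tmp)

tmp = tmp + k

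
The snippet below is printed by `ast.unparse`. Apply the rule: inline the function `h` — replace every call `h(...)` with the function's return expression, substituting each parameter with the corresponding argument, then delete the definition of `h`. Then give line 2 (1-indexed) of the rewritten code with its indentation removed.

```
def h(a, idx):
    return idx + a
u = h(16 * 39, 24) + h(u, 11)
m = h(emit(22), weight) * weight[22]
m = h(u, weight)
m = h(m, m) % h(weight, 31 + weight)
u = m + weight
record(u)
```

Transformed code:
u = 24 + 16 * 39 + (11 + u)
m = (weight + emit(22)) * weight[22]
m = weight + u
m = (m + m) % (31 + weight + weight)
u = m + weight
record(u)

m = (weight + emit(22)) * weight[22]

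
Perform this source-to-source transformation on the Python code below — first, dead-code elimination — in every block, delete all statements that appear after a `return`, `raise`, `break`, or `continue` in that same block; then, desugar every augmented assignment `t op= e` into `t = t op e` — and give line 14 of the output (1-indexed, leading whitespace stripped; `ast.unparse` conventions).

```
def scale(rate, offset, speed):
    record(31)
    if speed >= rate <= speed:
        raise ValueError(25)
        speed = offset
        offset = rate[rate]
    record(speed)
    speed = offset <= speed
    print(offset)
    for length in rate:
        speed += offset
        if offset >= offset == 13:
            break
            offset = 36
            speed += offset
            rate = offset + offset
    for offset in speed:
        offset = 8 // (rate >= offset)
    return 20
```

Transformed code:
def scale(rate, offset, speed):
    record(31)
    if speed >= rate <= speed:
        raise ValueError(25)
    record(speed)
    speed = offset <= speed
    print(offset)
    for length in rate:
        speed = speed + offset
        if offset >= offset == 13:
            break
    for offset in speed:
        offset = 8 // (rate >= offset)
    return 20

return 20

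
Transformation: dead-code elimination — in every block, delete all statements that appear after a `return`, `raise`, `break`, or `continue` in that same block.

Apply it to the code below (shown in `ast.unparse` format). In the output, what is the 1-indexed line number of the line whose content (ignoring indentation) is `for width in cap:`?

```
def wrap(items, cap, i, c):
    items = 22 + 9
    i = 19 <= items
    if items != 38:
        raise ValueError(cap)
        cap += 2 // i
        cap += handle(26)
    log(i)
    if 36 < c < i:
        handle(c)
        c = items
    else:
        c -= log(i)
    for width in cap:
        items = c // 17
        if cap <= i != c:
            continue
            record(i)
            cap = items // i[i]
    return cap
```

12

Transformed code:
def wrap(items, cap, i, c):
    items = 22 + 9
    i = 19 <= items
    if items != 38:
        raise ValueError(cap)
    log(i)
    if 36 < c < i:
        handle(c)
        c = items
    else:
        c -= log(i)
    for width in cap:
        items = c // 17
        if cap <= i != c:
            continue
    return cap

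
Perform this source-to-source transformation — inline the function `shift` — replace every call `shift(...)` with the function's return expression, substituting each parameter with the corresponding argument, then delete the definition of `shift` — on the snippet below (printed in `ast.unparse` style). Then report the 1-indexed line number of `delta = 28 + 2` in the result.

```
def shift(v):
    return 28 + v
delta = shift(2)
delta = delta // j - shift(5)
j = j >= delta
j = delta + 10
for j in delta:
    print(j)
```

1

Transformed code:
delta = 28 + 2
delta = delta // j - (28 + 5)
j = j >= delta
j = delta + 10
for j in delta:
    print(j)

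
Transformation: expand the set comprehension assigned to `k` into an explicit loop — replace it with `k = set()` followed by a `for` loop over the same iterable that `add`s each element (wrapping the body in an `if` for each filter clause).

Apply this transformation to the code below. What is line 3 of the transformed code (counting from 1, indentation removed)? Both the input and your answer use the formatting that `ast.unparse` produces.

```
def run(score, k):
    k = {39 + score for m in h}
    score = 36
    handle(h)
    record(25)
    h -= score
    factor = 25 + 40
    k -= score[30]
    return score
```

Transformed code:
def run(score, k):
    k = set()
    for m in h:
        k.add(39 + score)
    score = 36
    handle(h)
    record(25)
    h -= score
    factor = 25 + 40
    k -= score[30]
    return score

for m in h:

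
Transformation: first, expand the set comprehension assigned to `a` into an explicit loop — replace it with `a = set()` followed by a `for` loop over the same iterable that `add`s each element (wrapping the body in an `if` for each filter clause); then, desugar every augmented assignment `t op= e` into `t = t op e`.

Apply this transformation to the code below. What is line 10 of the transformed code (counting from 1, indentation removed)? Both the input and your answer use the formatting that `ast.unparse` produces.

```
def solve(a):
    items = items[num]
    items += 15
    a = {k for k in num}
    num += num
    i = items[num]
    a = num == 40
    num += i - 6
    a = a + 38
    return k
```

Transformed code:
def solve(a):
    items = items[num]
    items = items + 15
    a = set()
    for k in num:
        a.add(k)
    num = num + num
    i = items[num]
    a = num == 40
    num = num + (i - 6)
    a = a + 38
    return k

num = num + (i - 6)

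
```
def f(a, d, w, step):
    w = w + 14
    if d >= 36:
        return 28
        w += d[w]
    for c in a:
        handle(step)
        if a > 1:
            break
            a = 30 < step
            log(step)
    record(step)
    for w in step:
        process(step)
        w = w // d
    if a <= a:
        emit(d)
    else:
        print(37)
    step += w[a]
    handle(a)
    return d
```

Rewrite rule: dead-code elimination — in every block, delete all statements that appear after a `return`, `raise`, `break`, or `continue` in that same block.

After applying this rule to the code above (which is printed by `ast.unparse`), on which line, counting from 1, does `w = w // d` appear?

12

Transformed code:
def f(a, d, w, step):
    w = w + 14
    if d >= 36:
        return 28
    for c in a:
        handle(step)
        if a > 1:
            break
    record(step)
    for w in step:
        process(step)
        w = w // d
    if a <= a:
        emit(d)
    else:
        print(37)
    step += w[a]
    handle(a)
    return d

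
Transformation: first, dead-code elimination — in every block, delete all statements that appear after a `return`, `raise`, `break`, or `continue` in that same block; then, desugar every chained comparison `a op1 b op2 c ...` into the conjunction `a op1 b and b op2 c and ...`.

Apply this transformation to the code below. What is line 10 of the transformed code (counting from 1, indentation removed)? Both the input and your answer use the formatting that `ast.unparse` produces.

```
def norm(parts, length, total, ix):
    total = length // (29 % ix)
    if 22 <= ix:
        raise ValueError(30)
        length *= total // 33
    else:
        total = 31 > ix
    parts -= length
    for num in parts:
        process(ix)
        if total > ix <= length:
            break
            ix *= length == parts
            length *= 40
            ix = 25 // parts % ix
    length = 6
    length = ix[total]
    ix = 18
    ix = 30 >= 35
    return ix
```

Transformed code:
def norm(parts, length, total, ix):
    total = length // (29 % ix)
    if 22 <= ix:
        raise ValueError(30)
    else:
        total = 31 > ix
    parts -= length
    for num in parts:
        process(ix)
        if total > ix and ix <= length:
            break
    length = 6
    length = ix[total]
    ix = 18
    ix = 30 >= 35
    return ix

if total > ix and ix <= length:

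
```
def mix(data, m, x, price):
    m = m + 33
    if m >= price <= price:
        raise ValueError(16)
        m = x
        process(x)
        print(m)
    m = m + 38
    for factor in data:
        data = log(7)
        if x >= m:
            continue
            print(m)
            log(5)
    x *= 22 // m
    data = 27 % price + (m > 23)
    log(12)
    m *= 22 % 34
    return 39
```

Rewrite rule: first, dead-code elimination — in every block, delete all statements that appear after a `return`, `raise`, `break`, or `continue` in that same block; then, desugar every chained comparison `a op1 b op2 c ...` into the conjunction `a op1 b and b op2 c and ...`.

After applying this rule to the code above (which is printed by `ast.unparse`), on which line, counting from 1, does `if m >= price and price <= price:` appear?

3

Transformed code:
def mix(data, m, x, price):
    m = m + 33
    if m >= price and price <= price:
        raise ValueError(16)
    m = m + 38
    for factor in data:
        data = log(7)
        if x >= m:
            continue
    x *= 22 // m
    data = 27 % price + (m > 23)
    log(12)
    m *= 22 % 34
    return 39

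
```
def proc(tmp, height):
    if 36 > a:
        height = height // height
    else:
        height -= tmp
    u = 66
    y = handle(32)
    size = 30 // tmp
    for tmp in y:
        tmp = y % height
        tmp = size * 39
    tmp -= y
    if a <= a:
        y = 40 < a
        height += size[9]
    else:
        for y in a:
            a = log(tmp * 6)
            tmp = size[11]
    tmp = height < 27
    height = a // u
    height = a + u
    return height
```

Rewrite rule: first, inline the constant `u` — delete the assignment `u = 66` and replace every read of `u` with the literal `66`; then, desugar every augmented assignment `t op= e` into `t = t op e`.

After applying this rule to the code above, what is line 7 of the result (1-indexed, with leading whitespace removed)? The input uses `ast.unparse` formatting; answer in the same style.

Transformed code:
def proc(tmp, height):
    if 36 > a:
        height = height // height
    else:
        height = height - tmp
    y = handle(32)
    size = 30 // tmp
    for tmp in y:
        tmp = y % height
        tmp = size * 39
    tmp = tmp - y
    if a <= a:
        y = 40 < a
        height = height + size[9]
    else:
        for y in a:
            a = log(tmp * 6)
            tmp = size[11]
    tmp = height < 27
    height = a // 66
    height = a + 66
    return height

size = 30 // tmp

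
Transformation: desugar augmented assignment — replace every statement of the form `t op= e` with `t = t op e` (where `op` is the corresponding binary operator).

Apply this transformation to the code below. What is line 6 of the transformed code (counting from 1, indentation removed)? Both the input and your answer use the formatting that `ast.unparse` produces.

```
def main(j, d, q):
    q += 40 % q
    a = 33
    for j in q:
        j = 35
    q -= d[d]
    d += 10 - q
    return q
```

Transformed code:
def main(j, d, q):
    q = q + 40 % q
    a = 33
    for j in q:
        j = 35
    q = q - d[d]
    d = d + (10 - q)
    return q

q = q - d[d]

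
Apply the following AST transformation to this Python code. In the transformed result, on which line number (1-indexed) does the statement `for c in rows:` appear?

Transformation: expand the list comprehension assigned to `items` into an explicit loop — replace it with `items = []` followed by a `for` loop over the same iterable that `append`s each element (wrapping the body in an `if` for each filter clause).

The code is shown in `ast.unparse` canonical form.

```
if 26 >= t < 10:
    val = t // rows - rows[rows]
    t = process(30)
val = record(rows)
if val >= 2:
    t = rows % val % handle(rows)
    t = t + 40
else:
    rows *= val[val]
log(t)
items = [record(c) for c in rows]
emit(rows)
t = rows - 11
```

12

Transformed code:
if 26 >= t < 10:
    val = t // rows - rows[rows]
    t = process(30)
val = record(rows)
if val >= 2:
    t = rows % val % handle(rows)
    t = t + 40
else:
    rows *= val[val]
log(t)
items = []
for c in rows:
    items.append(record(c))
emit(rows)
t = rows - 11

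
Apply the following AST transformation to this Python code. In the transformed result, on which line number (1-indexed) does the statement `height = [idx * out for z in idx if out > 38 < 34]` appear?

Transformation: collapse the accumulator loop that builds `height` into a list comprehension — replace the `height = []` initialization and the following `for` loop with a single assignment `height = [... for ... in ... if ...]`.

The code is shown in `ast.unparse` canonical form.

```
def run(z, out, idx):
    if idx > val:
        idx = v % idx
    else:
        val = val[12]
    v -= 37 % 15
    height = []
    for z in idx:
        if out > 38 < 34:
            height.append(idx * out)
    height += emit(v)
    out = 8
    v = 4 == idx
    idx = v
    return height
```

7

Transformed code:
def run(z, out, idx):
    if idx > val:
        idx = v % idx
    else:
        val = val[12]
    v -= 37 % 15
    height = [idx * out for z in idx if out > 38 < 34]
    height += emit(v)
    out = 8
    v = 4 == idx
    idx = v
    return height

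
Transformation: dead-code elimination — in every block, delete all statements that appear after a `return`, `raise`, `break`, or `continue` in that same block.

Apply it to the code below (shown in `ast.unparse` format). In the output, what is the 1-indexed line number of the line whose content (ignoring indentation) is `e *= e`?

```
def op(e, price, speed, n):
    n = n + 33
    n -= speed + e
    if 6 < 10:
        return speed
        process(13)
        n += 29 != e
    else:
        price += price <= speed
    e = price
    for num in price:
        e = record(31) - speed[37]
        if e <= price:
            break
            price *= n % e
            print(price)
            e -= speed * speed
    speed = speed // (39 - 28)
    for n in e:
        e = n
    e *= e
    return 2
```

16

Transformed code:
def op(e, price, speed, n):
    n = n + 33
    n -= speed + e
    if 6 < 10:
        return speed
    else:
        price += price <= speed
    e = price
    for num in price:
        e = record(31) - speed[37]
        if e <= price:
            break
    speed = speed // (39 - 28)
    for n in e:
        e = n
    e *= e
    return 2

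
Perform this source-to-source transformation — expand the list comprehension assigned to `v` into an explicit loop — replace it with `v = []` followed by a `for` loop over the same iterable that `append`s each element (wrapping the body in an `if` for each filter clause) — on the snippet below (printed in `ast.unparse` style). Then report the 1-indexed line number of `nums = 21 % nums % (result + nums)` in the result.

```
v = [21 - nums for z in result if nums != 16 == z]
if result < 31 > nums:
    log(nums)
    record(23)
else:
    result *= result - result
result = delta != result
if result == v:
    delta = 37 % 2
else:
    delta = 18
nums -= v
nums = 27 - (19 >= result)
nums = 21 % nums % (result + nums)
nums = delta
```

17

Transformed code:
v = []
for z in result:
    if nums != 16 == z:
        v.append(21 - nums)
if result < 31 > nums:
    log(nums)
    record(23)
else:
    result *= result - result
result = delta != result
if result == v:
    delta = 37 % 2
else:
    delta = 18
nums -= v
nums = 27 - (19 >= result)
nums = 21 % nums % (result + nums)
nums = delta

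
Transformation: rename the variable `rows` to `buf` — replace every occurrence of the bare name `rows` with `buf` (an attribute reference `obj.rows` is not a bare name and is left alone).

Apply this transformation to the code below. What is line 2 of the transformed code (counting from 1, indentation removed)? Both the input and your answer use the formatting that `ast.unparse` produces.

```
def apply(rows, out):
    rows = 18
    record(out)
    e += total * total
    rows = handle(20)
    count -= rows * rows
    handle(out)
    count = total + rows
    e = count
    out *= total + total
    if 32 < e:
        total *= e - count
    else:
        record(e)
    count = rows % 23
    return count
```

buf = 18

Transformed code:
def apply(buf, out):
    buf = 18
    record(out)
    e += total * total
    buf = handle(20)
    count -= buf * buf
    handle(out)
    count = total + buf
    e = count
    out *= total + total
    if 32 < e:
        total *= e - count
    else:
        record(e)
    count = buf % 23
    return count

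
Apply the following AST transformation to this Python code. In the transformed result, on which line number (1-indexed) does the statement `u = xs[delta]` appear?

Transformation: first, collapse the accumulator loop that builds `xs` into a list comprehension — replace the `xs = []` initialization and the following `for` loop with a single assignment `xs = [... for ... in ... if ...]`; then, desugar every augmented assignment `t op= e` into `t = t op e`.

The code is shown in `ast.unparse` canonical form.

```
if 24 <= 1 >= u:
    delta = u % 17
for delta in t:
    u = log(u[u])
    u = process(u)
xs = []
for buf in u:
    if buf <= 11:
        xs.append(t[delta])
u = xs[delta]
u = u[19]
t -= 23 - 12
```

7

Transformed code:
if 24 <= 1 >= u:
    delta = u % 17
for delta in t:
    u = log(u[u])
    u = process(u)
xs = [t[delta] for buf in u if buf <= 11]
u = xs[delta]
u = u[19]
t = t - (23 - 12)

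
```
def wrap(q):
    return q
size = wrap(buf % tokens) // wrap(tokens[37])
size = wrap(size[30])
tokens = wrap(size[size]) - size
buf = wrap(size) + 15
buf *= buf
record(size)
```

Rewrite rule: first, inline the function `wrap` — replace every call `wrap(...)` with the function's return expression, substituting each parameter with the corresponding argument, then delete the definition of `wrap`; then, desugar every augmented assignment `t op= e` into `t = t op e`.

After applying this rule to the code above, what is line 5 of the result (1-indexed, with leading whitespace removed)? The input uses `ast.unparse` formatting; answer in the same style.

buf = buf * buf

Transformed code:
size = buf % tokens // tokens[37]
size = size[30]
tokens = size[size] - size
buf = size + 15
buf = buf * buf
record(size)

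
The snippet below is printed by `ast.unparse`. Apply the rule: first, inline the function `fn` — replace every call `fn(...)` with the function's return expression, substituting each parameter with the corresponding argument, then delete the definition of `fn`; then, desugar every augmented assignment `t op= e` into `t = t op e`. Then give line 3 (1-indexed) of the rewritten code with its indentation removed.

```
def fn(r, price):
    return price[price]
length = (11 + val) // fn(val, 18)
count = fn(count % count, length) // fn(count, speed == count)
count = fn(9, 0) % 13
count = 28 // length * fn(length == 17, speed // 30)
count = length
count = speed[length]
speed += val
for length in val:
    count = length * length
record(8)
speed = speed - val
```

Transformed code:
length = (11 + val) // 18[18]
count = length[length] // (speed == count)[speed == count]
count = 0[0] % 13
count = 28 // length * (speed // 30)[speed // 30]
count = length
count = speed[length]
speed = speed + val
for length in val:
    count = length * length
record(8)
speed = speed - val

count = 0[0] % 13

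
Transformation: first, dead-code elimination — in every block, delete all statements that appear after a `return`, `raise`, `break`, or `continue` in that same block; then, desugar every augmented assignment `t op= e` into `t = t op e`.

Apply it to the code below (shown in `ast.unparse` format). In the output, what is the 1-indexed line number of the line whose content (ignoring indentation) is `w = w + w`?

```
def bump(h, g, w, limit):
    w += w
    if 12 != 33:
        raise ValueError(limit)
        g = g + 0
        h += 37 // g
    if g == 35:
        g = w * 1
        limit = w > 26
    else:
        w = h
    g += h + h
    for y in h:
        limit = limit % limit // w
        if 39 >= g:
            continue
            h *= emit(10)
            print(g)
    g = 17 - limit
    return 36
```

Transformed code:
def bump(h, g, w, limit):
    w = w + w
    if 12 != 33:
        raise ValueError(limit)
    if g == 35:
        g = w * 1
        limit = w > 26
    else:
        w = h
    g = g + (h + h)
    for y in h:
        limit = limit % limit // w
        if 39 >= g:
            continue
    g = 17 - limit
    return 36

2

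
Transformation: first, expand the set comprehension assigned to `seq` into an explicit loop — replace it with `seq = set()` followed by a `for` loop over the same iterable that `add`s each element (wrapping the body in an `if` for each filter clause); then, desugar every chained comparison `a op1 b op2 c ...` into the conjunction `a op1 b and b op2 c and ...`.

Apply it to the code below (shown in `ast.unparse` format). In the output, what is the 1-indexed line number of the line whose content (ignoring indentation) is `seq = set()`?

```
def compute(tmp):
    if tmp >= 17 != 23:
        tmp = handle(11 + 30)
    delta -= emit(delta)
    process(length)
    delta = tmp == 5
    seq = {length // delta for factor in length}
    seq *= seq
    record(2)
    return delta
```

7

Transformed code:
def compute(tmp):
    if tmp >= 17 and 17 != 23:
        tmp = handle(11 + 30)
    delta -= emit(delta)
    process(length)
    delta = tmp == 5
    seq = set()
    for factor in length:
        seq.add(length // delta)
    seq *= seq
    record(2)
    return delta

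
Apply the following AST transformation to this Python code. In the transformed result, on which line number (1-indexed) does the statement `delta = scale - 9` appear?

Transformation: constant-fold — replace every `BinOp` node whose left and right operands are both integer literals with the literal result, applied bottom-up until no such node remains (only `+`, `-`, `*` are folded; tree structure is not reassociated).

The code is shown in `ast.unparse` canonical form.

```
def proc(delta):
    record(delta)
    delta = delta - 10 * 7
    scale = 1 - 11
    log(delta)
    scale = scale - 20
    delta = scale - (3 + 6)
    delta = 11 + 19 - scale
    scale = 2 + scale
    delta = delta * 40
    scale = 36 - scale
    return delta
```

7

Transformed code:
def proc(delta):
    record(delta)
    delta = delta - 70
    scale = -10
    log(delta)
    scale = scale - 20
    delta = scale - 9
    delta = 30 - scale
    scale = 2 + scale
    delta = delta * 40
    scale = 36 - scale
    return delta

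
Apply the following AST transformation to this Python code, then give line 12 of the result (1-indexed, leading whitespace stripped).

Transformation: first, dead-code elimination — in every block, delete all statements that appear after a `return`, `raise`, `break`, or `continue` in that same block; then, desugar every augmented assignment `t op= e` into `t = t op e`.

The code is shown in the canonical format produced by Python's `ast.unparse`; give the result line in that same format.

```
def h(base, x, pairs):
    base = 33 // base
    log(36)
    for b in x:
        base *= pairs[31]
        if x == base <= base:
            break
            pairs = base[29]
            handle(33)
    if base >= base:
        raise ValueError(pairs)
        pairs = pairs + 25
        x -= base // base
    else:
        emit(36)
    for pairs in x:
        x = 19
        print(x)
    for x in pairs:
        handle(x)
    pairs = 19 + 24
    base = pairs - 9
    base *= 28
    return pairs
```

Transformed code:
def h(base, x, pairs):
    base = 33 // base
    log(36)
    for b in x:
        base = base * pairs[31]
        if x == base <= base:
            break
    if base >= base:
        raise ValueError(pairs)
    else:
        emit(36)
    for pairs in x:
        x = 19
        print(x)
    for x in pairs:
        handle(x)
    pairs = 19 + 24
    base = pairs - 9
    base = base * 28
    return pairs

for pairs in x:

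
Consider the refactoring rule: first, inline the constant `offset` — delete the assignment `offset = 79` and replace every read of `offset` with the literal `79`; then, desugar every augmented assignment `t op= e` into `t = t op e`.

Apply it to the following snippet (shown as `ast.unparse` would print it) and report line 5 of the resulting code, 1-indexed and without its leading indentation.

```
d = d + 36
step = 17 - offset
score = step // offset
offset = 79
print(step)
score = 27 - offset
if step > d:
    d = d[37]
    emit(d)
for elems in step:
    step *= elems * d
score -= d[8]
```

Transformed code:
d = d + 36
step = 17 - 79
score = step // 79
print(step)
score = 27 - 79
if step > d:
    d = d[37]
    emit(d)
for elems in step:
    step = step * (elems * d)
score = score - d[8]

score = 27 - 79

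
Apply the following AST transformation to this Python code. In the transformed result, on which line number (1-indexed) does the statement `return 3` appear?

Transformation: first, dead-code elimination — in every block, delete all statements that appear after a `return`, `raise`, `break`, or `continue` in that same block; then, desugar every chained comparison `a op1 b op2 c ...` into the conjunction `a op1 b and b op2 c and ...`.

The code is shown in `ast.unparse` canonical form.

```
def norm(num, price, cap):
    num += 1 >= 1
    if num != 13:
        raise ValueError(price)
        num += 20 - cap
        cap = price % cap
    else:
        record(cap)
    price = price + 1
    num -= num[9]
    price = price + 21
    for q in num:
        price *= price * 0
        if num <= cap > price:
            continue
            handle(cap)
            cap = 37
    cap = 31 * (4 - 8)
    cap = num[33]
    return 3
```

16

Transformed code:
def norm(num, price, cap):
    num += 1 >= 1
    if num != 13:
        raise ValueError(price)
    else:
        record(cap)
    price = price + 1
    num -= num[9]
    price = price + 21
    for q in num:
        price *= price * 0
        if num <= cap and cap > price:
            continue
    cap = 31 * (4 - 8)
    cap = num[33]
    return 3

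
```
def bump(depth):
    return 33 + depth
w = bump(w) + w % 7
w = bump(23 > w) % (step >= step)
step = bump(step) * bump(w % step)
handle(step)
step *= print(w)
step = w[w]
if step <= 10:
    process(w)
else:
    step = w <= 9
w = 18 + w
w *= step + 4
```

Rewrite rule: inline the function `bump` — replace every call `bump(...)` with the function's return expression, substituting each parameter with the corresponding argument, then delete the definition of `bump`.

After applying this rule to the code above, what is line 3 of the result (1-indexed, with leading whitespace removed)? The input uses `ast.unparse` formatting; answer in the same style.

step = (33 + step) * (33 + w % step)

Transformed code:
w = 33 + w + w % 7
w = (33 + (23 > w)) % (step >= step)
step = (33 + step) * (33 + w % step)
handle(step)
step *= print(w)
step = w[w]
if step <= 10:
    process(w)
else:
    step = w <= 9
w = 18 + w
w *= step + 4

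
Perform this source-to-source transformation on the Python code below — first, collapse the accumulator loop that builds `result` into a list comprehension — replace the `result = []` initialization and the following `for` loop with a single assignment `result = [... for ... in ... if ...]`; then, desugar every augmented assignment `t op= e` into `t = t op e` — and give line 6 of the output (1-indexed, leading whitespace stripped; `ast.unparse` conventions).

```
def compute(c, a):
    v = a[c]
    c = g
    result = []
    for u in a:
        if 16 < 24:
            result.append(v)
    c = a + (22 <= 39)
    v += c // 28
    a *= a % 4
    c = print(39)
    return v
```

Transformed code:
def compute(c, a):
    v = a[c]
    c = g
    result = [v for u in a if 16 < 24]
    c = a + (22 <= 39)
    v = v + c // 28
    a = a * (a % 4)
    c = print(39)
    return v

v = v + c // 28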